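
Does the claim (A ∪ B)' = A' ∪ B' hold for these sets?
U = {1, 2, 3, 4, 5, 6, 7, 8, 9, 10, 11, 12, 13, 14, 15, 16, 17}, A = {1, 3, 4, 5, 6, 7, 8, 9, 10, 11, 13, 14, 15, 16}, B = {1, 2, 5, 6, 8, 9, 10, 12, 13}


LHS: A ∪ B = {1, 2, 3, 4, 5, 6, 7, 8, 9, 10, 11, 12, 13, 14, 15, 16}
(A ∪ B)' = U \ (A ∪ B) = {17}
A' = {2, 12, 17}, B' = {3, 4, 7, 11, 14, 15, 16, 17}
Claimed RHS: A' ∪ B' = {2, 3, 4, 7, 11, 12, 14, 15, 16, 17}
Identity is INVALID: LHS = {17} but the RHS claimed here equals {2, 3, 4, 7, 11, 12, 14, 15, 16, 17}. The correct form is (A ∪ B)' = A' ∩ B'.

Identity is invalid: (A ∪ B)' = {17} but A' ∪ B' = {2, 3, 4, 7, 11, 12, 14, 15, 16, 17}. The correct De Morgan law is (A ∪ B)' = A' ∩ B'.


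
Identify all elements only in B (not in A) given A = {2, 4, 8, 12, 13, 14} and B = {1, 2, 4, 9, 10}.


A = {2, 4, 8, 12, 13, 14}
B = {1, 2, 4, 9, 10}
Region: only in B (not in A)
Elements: {1, 9, 10}

Elements only in B (not in A): {1, 9, 10}


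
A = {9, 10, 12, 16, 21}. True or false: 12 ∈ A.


A = {9, 10, 12, 16, 21}
Checking if 12 is in A
12 is in A → True

12 ∈ A


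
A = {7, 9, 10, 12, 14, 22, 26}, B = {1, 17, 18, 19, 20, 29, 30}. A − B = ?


A \ B = elements in A but not in B
A = {7, 9, 10, 12, 14, 22, 26}
B = {1, 17, 18, 19, 20, 29, 30}
Remove from A any elements in B
A \ B = {7, 9, 10, 12, 14, 22, 26}

A \ B = {7, 9, 10, 12, 14, 22, 26}


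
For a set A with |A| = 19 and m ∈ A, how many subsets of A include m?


Subsets of A containing m correspond to subsets of A \ {m}, which has 18 elements.
Count = 2^(n-1) = 2^18
= 262144

Number of subsets containing m = 262144


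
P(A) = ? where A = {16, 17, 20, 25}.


|A| = 4, so |P(A)| = 2^4 = 16
Enumerate subsets by cardinality (0 to 4):
∅, {16}, {17}, {20}, {25}, {16, 17}, {16, 20}, {16, 25}, {17, 20}, {17, 25}, {20, 25}, {16, 17, 20}, {16, 17, 25}, {16, 20, 25}, {17, 20, 25}, {16, 17, 20, 25}

P(A) has 16 subsets: ∅, {16}, {17}, {20}, {25}, {16, 17}, {16, 20}, {16, 25}, {17, 20}, {17, 25}, {20, 25}, {16, 17, 20}, {16, 17, 25}, {16, 20, 25}, {17, 20, 25}, {16, 17, 20, 25}


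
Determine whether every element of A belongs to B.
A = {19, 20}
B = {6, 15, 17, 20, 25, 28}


A ⊆ B means every element of A is in B.
Elements in A not in B: {19}
So A ⊄ B.

No, A ⊄ B


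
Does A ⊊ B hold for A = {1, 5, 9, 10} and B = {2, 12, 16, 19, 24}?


A ⊂ B requires: A ⊆ B AND A ≠ B.
A ⊆ B? No
A ⊄ B, so A is not a proper subset.

No, A is not a proper subset of B


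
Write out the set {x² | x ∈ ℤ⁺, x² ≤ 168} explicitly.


Checking each candidate:
Condition: positive perfect squares ≤ 168
Result = {1, 4, 9, 16, 25, 36, 49, 64, 81, 100, 121, 144}

{1, 4, 9, 16, 25, 36, 49, 64, 81, 100, 121, 144}


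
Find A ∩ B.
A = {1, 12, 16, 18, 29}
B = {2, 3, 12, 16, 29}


A ∩ B = elements in both A and B
A = {1, 12, 16, 18, 29}
B = {2, 3, 12, 16, 29}
A ∩ B = {12, 16, 29}

A ∩ B = {12, 16, 29}


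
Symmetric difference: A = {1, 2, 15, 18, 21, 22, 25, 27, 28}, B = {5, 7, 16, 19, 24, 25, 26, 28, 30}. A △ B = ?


A △ B = (A \ B) ∪ (B \ A) = elements in exactly one of A or B
A \ B = {1, 2, 15, 18, 21, 22, 27}
B \ A = {5, 7, 16, 19, 24, 26, 30}
A △ B = {1, 2, 5, 7, 15, 16, 18, 19, 21, 22, 24, 26, 27, 30}

A △ B = {1, 2, 5, 7, 15, 16, 18, 19, 21, 22, 24, 26, 27, 30}


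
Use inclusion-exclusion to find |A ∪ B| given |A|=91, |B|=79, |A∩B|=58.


|A ∪ B| = |A| + |B| - |A ∩ B|
= 91 + 79 - 58
= 112

|A ∪ B| = 112


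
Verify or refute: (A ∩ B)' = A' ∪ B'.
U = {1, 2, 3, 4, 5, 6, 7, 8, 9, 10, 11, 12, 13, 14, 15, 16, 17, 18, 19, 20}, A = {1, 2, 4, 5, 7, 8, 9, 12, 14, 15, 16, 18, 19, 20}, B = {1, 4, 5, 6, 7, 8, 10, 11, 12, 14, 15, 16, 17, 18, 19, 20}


LHS: A ∩ B = {1, 4, 5, 7, 8, 12, 14, 15, 16, 18, 19, 20}
(A ∩ B)' = U \ (A ∩ B) = {2, 3, 6, 9, 10, 11, 13, 17}
A' = {3, 6, 10, 11, 13, 17}, B' = {2, 3, 9, 13}
Claimed RHS: A' ∪ B' = {2, 3, 6, 9, 10, 11, 13, 17}
Identity is VALID: LHS = RHS = {2, 3, 6, 9, 10, 11, 13, 17} ✓

Identity is valid. (A ∩ B)' = A' ∪ B' = {2, 3, 6, 9, 10, 11, 13, 17}


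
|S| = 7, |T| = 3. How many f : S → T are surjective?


n = |S| = 7, k = |T| = 3. Surjections via inclusion-exclusion:
S(n,k) = Σ(-1)^i × C(k,i) × (k-i)^n, i=0 to k
i=0: (-1)^0×C(3,0)×3^7 = 2187
i=1: (-1)^1×C(3,1)×2^7 = -384
i=2: (-1)^2×C(3,2)×1^7 = 3
i=3: (-1)^3×C(3,3)×0^7 = 0
Total = 1806

Number of surjections = 1806


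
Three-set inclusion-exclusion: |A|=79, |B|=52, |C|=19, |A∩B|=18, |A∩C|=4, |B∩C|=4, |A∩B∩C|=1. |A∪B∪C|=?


|A∪B∪C| = |A|+|B|+|C| - |A∩B|-|A∩C|-|B∩C| + |A∩B∩C|
= 79+52+19 - 18-4-4 + 1
= 150 - 26 + 1
= 125

|A ∪ B ∪ C| = 125


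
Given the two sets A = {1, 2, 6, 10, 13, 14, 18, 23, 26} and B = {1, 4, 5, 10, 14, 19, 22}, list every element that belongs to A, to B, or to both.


A ∪ B = all elements in A or B (or both)
A = {1, 2, 6, 10, 13, 14, 18, 23, 26}
B = {1, 4, 5, 10, 14, 19, 22}
A ∪ B = {1, 2, 4, 5, 6, 10, 13, 14, 18, 19, 22, 23, 26}

A ∪ B = {1, 2, 4, 5, 6, 10, 13, 14, 18, 19, 22, 23, 26}


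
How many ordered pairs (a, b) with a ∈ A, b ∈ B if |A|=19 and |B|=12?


|A × B| = |A| × |B|
= 19 × 12
= 228

|A × B| = 228


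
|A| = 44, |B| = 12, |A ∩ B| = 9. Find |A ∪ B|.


|A ∪ B| = |A| + |B| - |A ∩ B|
= 44 + 12 - 9
= 47

|A ∪ B| = 47


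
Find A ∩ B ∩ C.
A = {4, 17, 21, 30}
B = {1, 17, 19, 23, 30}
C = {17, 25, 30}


A ∩ B = {17, 30}
(A ∩ B) ∩ C = {17, 30}

A ∩ B ∩ C = {17, 30}


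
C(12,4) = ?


C(n,k) = n! / (k!(n-k)!)
C(12,4) = 12! / (4!8!)
= 495

C(12,4) = 495


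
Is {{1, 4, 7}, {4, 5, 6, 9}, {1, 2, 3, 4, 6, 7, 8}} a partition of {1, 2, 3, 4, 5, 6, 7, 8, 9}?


A partition requires: (1) non-empty parts, (2) pairwise disjoint, (3) union = U
Parts: {1, 4, 7}, {4, 5, 6, 9}, {1, 2, 3, 4, 6, 7, 8}
Union of parts: {1, 2, 3, 4, 5, 6, 7, 8, 9}
U = {1, 2, 3, 4, 5, 6, 7, 8, 9}
All non-empty? True
Pairwise disjoint? False
Covers U? True

No, not a valid partition


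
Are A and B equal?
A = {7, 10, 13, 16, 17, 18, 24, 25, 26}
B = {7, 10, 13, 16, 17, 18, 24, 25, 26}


Two sets are equal iff they have exactly the same elements.
A = {7, 10, 13, 16, 17, 18, 24, 25, 26}
B = {7, 10, 13, 16, 17, 18, 24, 25, 26}
Same elements → A = B

Yes, A = B


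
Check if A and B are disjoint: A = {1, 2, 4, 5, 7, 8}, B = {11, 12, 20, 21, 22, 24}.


Disjoint means A ∩ B = ∅.
A ∩ B = ∅
A ∩ B = ∅, so A and B are disjoint.

Yes, A and B are disjoint


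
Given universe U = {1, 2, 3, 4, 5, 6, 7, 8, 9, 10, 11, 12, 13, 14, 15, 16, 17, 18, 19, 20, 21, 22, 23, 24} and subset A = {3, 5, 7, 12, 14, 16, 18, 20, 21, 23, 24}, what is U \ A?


Aᶜ = U \ A = elements in U but not in A
U = {1, 2, 3, 4, 5, 6, 7, 8, 9, 10, 11, 12, 13, 14, 15, 16, 17, 18, 19, 20, 21, 22, 23, 24}
A = {3, 5, 7, 12, 14, 16, 18, 20, 21, 23, 24}
Aᶜ = {1, 2, 4, 6, 8, 9, 10, 11, 13, 15, 17, 19, 22}

Aᶜ = {1, 2, 4, 6, 8, 9, 10, 11, 13, 15, 17, 19, 22}


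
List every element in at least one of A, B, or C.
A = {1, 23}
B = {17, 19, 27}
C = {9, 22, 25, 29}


A ∪ B = {1, 17, 19, 23, 27}
(A ∪ B) ∪ C = {1, 9, 17, 19, 22, 23, 25, 27, 29}

A ∪ B ∪ C = {1, 9, 17, 19, 22, 23, 25, 27, 29}


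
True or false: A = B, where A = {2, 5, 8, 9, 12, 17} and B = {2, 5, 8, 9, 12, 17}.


Two sets are equal iff they have exactly the same elements.
A = {2, 5, 8, 9, 12, 17}
B = {2, 5, 8, 9, 12, 17}
Same elements → A = B

Yes, A = B


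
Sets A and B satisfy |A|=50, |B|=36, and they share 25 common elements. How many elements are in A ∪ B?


|A ∪ B| = |A| + |B| - |A ∩ B|
= 50 + 36 - 25
= 61

|A ∪ B| = 61


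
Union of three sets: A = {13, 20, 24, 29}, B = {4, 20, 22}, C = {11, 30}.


A ∪ B = {4, 13, 20, 22, 24, 29}
(A ∪ B) ∪ C = {4, 11, 13, 20, 22, 24, 29, 30}

A ∪ B ∪ C = {4, 11, 13, 20, 22, 24, 29, 30}


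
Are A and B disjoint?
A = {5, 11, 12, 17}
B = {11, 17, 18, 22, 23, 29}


Disjoint means A ∩ B = ∅.
A ∩ B = {11, 17}
A ∩ B ≠ ∅, so A and B are NOT disjoint.

No, A and B are not disjoint (A ∩ B = {11, 17})


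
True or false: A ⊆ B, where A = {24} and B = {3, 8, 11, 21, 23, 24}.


A ⊆ B means every element of A is in B.
All elements of A are in B.
So A ⊆ B.

Yes, A ⊆ B


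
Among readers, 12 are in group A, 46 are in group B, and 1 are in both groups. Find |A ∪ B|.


|A ∪ B| = |A| + |B| - |A ∩ B|
= 12 + 46 - 1
= 57

|A ∪ B| = 57


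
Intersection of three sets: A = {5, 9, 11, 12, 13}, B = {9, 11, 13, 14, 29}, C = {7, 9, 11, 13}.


A ∩ B = {9, 11, 13}
(A ∩ B) ∩ C = {9, 11, 13}

A ∩ B ∩ C = {9, 11, 13}


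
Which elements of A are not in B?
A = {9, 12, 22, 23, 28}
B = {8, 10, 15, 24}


A \ B = elements in A but not in B
A = {9, 12, 22, 23, 28}
B = {8, 10, 15, 24}
Remove from A any elements in B
A \ B = {9, 12, 22, 23, 28}

A \ B = {9, 12, 22, 23, 28}


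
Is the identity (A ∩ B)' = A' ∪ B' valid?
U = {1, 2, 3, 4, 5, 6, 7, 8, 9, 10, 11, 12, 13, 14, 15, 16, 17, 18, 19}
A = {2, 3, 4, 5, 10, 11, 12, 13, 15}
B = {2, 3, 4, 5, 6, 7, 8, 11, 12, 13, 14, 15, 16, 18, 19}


LHS: A ∩ B = {2, 3, 4, 5, 11, 12, 13, 15}
(A ∩ B)' = U \ (A ∩ B) = {1, 6, 7, 8, 9, 10, 14, 16, 17, 18, 19}
A' = {1, 6, 7, 8, 9, 14, 16, 17, 18, 19}, B' = {1, 9, 10, 17}
Claimed RHS: A' ∪ B' = {1, 6, 7, 8, 9, 10, 14, 16, 17, 18, 19}
Identity is VALID: LHS = RHS = {1, 6, 7, 8, 9, 10, 14, 16, 17, 18, 19} ✓

Identity is valid. (A ∩ B)' = A' ∪ B' = {1, 6, 7, 8, 9, 10, 14, 16, 17, 18, 19}


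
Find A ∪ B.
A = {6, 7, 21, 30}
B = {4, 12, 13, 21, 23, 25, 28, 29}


A ∪ B = all elements in A or B (or both)
A = {6, 7, 21, 30}
B = {4, 12, 13, 21, 23, 25, 28, 29}
A ∪ B = {4, 6, 7, 12, 13, 21, 23, 25, 28, 29, 30}

A ∪ B = {4, 6, 7, 12, 13, 21, 23, 25, 28, 29, 30}


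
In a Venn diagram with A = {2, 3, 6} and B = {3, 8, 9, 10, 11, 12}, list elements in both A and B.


A = {2, 3, 6}
B = {3, 8, 9, 10, 11, 12}
Region: in both A and B
Elements: {3}

Elements in both A and B: {3}


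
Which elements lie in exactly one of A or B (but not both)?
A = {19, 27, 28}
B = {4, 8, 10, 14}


A △ B = (A \ B) ∪ (B \ A) = elements in exactly one of A or B
A \ B = {19, 27, 28}
B \ A = {4, 8, 10, 14}
A △ B = {4, 8, 10, 14, 19, 27, 28}

A △ B = {4, 8, 10, 14, 19, 27, 28}


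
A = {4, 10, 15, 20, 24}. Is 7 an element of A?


A = {4, 10, 15, 20, 24}
Checking if 7 is in A
7 is not in A → False

7 ∉ A


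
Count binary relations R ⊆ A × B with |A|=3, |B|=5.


A relation from A to B is any subset of A × B.
|A × B| = 3 × 5 = 15
# relations = 2^|A × B| = 2^15 = 32768

Number of relations = 32768


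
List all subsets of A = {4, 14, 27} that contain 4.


A subset of A contains 4 iff the remaining 2 elements form any subset of A \ {4}.
Count: 2^(n-1) = 2^2 = 4
Subsets containing 4: {4}, {4, 14}, {4, 27}, {4, 14, 27}

Subsets containing 4 (4 total): {4}, {4, 14}, {4, 27}, {4, 14, 27}


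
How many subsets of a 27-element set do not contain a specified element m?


Subsets of A avoiding m are subsets of A \ {m}, which has 26 elements.
Count = 2^(n-1) = 2^26
= 67108864

Number of subsets avoiding m = 67108864


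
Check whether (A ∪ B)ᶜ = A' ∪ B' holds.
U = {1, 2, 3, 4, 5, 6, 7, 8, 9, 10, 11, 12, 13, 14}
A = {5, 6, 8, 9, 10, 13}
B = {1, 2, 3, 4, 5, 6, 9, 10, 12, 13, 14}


LHS: A ∪ B = {1, 2, 3, 4, 5, 6, 8, 9, 10, 12, 13, 14}
(A ∪ B)' = U \ (A ∪ B) = {7, 11}
A' = {1, 2, 3, 4, 7, 11, 12, 14}, B' = {7, 8, 11}
Claimed RHS: A' ∪ B' = {1, 2, 3, 4, 7, 8, 11, 12, 14}
Identity is INVALID: LHS = {7, 11} but the RHS claimed here equals {1, 2, 3, 4, 7, 8, 11, 12, 14}. The correct form is (A ∪ B)' = A' ∩ B'.

Identity is invalid: (A ∪ B)' = {7, 11} but A' ∪ B' = {1, 2, 3, 4, 7, 8, 11, 12, 14}. The correct De Morgan law is (A ∪ B)' = A' ∩ B'.


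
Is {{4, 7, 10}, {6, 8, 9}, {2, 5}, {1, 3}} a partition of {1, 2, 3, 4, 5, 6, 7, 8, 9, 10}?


A partition requires: (1) non-empty parts, (2) pairwise disjoint, (3) union = U
Parts: {4, 7, 10}, {6, 8, 9}, {2, 5}, {1, 3}
Union of parts: {1, 2, 3, 4, 5, 6, 7, 8, 9, 10}
U = {1, 2, 3, 4, 5, 6, 7, 8, 9, 10}
All non-empty? True
Pairwise disjoint? True
Covers U? True

Yes, valid partition


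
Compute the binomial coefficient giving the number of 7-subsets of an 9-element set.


C(n,k) = n! / (k!(n-k)!)
C(9,7) = 9! / (7!2!)
= 36

C(9,7) = 36


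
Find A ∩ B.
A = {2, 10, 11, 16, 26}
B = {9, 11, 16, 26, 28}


A ∩ B = elements in both A and B
A = {2, 10, 11, 16, 26}
B = {9, 11, 16, 26, 28}
A ∩ B = {11, 16, 26}

A ∩ B = {11, 16, 26}


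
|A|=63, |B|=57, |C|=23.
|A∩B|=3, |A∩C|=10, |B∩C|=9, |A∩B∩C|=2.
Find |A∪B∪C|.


|A∪B∪C| = |A|+|B|+|C| - |A∩B|-|A∩C|-|B∩C| + |A∩B∩C|
= 63+57+23 - 3-10-9 + 2
= 143 - 22 + 2
= 123

|A ∪ B ∪ C| = 123


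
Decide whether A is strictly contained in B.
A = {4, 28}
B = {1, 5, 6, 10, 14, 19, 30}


A ⊂ B requires: A ⊆ B AND A ≠ B.
A ⊆ B? No
A ⊄ B, so A is not a proper subset.

No, A is not a proper subset of B


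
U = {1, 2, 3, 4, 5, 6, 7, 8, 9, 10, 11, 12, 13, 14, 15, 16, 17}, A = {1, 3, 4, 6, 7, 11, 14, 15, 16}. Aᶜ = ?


Aᶜ = U \ A = elements in U but not in A
U = {1, 2, 3, 4, 5, 6, 7, 8, 9, 10, 11, 12, 13, 14, 15, 16, 17}
A = {1, 3, 4, 6, 7, 11, 14, 15, 16}
Aᶜ = {2, 5, 8, 9, 10, 12, 13, 17}

Aᶜ = {2, 5, 8, 9, 10, 12, 13, 17}


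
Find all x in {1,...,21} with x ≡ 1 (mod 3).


Checking each candidate:
Condition: x in {1,...,21} with x ≡ 1 (mod 3)
Result = {1, 4, 7, 10, 13, 16, 19}

{1, 4, 7, 10, 13, 16, 19}


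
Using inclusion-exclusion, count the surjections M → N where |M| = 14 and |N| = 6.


n = |M| = 14, k = |N| = 6. Surjections via inclusion-exclusion:
S(n,k) = Σ(-1)^i × C(k,i) × (k-i)^n, i=0 to k
i=0: (-1)^0×C(6,0)×6^14 = 78364164096
i=1: (-1)^1×C(6,1)×5^14 = -36621093750
i=2: (-1)^2×C(6,2)×4^14 = 4026531840
i=3: (-1)^3×C(6,3)×3^14 = -95659380
i=4: (-1)^4×C(6,4)×2^14 = 245760
i=5: (-1)^5×C(6,5)×1^14 = -6
i=6: (-1)^6×C(6,6)×0^14 = 0
Total = 45674188560

Number of surjections = 45674188560


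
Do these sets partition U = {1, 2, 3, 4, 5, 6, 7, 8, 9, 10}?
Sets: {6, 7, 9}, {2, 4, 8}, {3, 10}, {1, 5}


A partition requires: (1) non-empty parts, (2) pairwise disjoint, (3) union = U
Parts: {6, 7, 9}, {2, 4, 8}, {3, 10}, {1, 5}
Union of parts: {1, 2, 3, 4, 5, 6, 7, 8, 9, 10}
U = {1, 2, 3, 4, 5, 6, 7, 8, 9, 10}
All non-empty? True
Pairwise disjoint? True
Covers U? True

Yes, valid partition


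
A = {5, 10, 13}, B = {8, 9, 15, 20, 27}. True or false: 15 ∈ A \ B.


A = {5, 10, 13}, B = {8, 9, 15, 20, 27}
A \ B = elements in A but not in B
A \ B = {5, 10, 13}
Checking if 15 ∈ A \ B
15 is not in A \ B → False

15 ∉ A \ B


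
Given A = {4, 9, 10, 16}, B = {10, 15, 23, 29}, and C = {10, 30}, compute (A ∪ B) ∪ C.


A ∪ B = {4, 9, 10, 15, 16, 23, 29}
(A ∪ B) ∪ C = {4, 9, 10, 15, 16, 23, 29, 30}

A ∪ B ∪ C = {4, 9, 10, 15, 16, 23, 29, 30}


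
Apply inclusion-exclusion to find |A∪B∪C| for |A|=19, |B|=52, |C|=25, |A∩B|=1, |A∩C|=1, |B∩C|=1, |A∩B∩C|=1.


|A∪B∪C| = |A|+|B|+|C| - |A∩B|-|A∩C|-|B∩C| + |A∩B∩C|
= 19+52+25 - 1-1-1 + 1
= 96 - 3 + 1
= 94

|A ∪ B ∪ C| = 94


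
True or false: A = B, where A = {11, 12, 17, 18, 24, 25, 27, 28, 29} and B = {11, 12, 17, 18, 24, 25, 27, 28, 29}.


Two sets are equal iff they have exactly the same elements.
A = {11, 12, 17, 18, 24, 25, 27, 28, 29}
B = {11, 12, 17, 18, 24, 25, 27, 28, 29}
Same elements → A = B

Yes, A = B


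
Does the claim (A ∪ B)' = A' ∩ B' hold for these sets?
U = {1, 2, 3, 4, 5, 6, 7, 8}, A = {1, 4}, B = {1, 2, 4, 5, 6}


LHS: A ∪ B = {1, 2, 4, 5, 6}
(A ∪ B)' = U \ (A ∪ B) = {3, 7, 8}
A' = {2, 3, 5, 6, 7, 8}, B' = {3, 7, 8}
Claimed RHS: A' ∩ B' = {3, 7, 8}
Identity is VALID: LHS = RHS = {3, 7, 8} ✓

Identity is valid. (A ∪ B)' = A' ∩ B' = {3, 7, 8}


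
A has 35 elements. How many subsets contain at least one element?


Total subsets = 2^n = 2^35 = 34359738368
Non-empty subsets exclude the empty set: 2^n - 1
= 34359738368 - 1
= 34359738367

Number of non-empty subsets = 34359738367


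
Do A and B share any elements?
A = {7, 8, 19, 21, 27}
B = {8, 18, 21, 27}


Disjoint means A ∩ B = ∅.
A ∩ B = {8, 21, 27}
A ∩ B ≠ ∅, so A and B are NOT disjoint.

Yes — A and B share the element(s) of A ∩ B = {8, 21, 27}, so they are not disjoint


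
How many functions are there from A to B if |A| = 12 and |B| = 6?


Each of |A| = 12 inputs maps to any of |B| = 6 outputs.
# functions = |B|^|A| = 6^12
= 2176782336

Number of functions = 2176782336


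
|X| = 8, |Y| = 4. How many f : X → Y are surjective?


n = |X| = 8, k = |Y| = 4. Surjections via inclusion-exclusion:
S(n,k) = Σ(-1)^i × C(k,i) × (k-i)^n, i=0 to k
i=0: (-1)^0×C(4,0)×4^8 = 65536
i=1: (-1)^1×C(4,1)×3^8 = -26244
i=2: (-1)^2×C(4,2)×2^8 = 1536
i=3: (-1)^3×C(4,3)×1^8 = -4
i=4: (-1)^4×C(4,4)×0^8 = 0
Total = 40824

Number of surjections = 40824


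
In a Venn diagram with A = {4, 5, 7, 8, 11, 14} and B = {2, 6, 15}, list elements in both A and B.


A = {4, 5, 7, 8, 11, 14}
B = {2, 6, 15}
Region: in both A and B
Elements: ∅

Elements in both A and B: ∅


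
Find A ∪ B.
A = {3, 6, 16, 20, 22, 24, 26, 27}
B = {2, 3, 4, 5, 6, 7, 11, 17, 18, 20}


A ∪ B = all elements in A or B (or both)
A = {3, 6, 16, 20, 22, 24, 26, 27}
B = {2, 3, 4, 5, 6, 7, 11, 17, 18, 20}
A ∪ B = {2, 3, 4, 5, 6, 7, 11, 16, 17, 18, 20, 22, 24, 26, 27}

A ∪ B = {2, 3, 4, 5, 6, 7, 11, 16, 17, 18, 20, 22, 24, 26, 27}


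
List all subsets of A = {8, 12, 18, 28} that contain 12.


A subset of A contains 12 iff the remaining 3 elements form any subset of A \ {12}.
Count: 2^(n-1) = 2^3 = 8
Subsets containing 12: {12}, {8, 12}, {12, 18}, {12, 28}, {8, 12, 18}, {8, 12, 28}, {12, 18, 28}, {8, 12, 18, 28}

Subsets containing 12 (8 total): {12}, {8, 12}, {12, 18}, {12, 28}, {8, 12, 18}, {8, 12, 28}, {12, 18, 28}, {8, 12, 18, 28}


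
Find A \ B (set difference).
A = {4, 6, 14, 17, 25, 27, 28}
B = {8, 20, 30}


A \ B = elements in A but not in B
A = {4, 6, 14, 17, 25, 27, 28}
B = {8, 20, 30}
Remove from A any elements in B
A \ B = {4, 6, 14, 17, 25, 27, 28}

A \ B = {4, 6, 14, 17, 25, 27, 28}


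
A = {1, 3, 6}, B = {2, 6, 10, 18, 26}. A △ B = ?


A △ B = (A \ B) ∪ (B \ A) = elements in exactly one of A or B
A \ B = {1, 3}
B \ A = {2, 10, 18, 26}
A △ B = {1, 2, 3, 10, 18, 26}

A △ B = {1, 2, 3, 10, 18, 26}


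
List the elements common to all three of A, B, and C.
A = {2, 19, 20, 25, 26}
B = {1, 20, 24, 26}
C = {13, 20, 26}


A ∩ B = {20, 26}
(A ∩ B) ∩ C = {20, 26}

A ∩ B ∩ C = {20, 26}


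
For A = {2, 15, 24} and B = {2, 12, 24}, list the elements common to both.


A ∩ B = elements in both A and B
A = {2, 15, 24}
B = {2, 12, 24}
A ∩ B = {2, 24}

A ∩ B = {2, 24}


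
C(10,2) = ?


C(n,k) = n! / (k!(n-k)!)
C(10,2) = 10! / (2!8!)
= 45

C(10,2) = 45


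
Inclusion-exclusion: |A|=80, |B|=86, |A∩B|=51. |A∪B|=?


|A ∪ B| = |A| + |B| - |A ∩ B|
= 80 + 86 - 51
= 115

|A ∪ B| = 115


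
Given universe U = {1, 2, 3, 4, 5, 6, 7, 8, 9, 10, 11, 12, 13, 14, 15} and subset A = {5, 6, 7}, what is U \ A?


Aᶜ = U \ A = elements in U but not in A
U = {1, 2, 3, 4, 5, 6, 7, 8, 9, 10, 11, 12, 13, 14, 15}
A = {5, 6, 7}
Aᶜ = {1, 2, 3, 4, 8, 9, 10, 11, 12, 13, 14, 15}

Aᶜ = {1, 2, 3, 4, 8, 9, 10, 11, 12, 13, 14, 15}


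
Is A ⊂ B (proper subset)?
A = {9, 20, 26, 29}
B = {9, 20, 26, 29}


A ⊂ B requires: A ⊆ B AND A ≠ B.
A ⊆ B? Yes
A = B? Yes
A = B, so A is not a PROPER subset.

No, A is not a proper subset of B


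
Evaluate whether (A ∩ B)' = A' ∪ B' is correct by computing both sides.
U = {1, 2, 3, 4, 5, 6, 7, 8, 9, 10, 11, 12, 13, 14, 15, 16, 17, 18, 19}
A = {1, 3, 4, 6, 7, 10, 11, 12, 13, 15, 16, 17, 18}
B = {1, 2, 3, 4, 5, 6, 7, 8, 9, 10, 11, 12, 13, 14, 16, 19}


LHS: A ∩ B = {1, 3, 4, 6, 7, 10, 11, 12, 13, 16}
(A ∩ B)' = U \ (A ∩ B) = {2, 5, 8, 9, 14, 15, 17, 18, 19}
A' = {2, 5, 8, 9, 14, 19}, B' = {15, 17, 18}
Claimed RHS: A' ∪ B' = {2, 5, 8, 9, 14, 15, 17, 18, 19}
Identity is VALID: LHS = RHS = {2, 5, 8, 9, 14, 15, 17, 18, 19} ✓

Identity is valid. (A ∩ B)' = A' ∪ B' = {2, 5, 8, 9, 14, 15, 17, 18, 19}


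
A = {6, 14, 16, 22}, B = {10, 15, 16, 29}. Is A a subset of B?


A ⊆ B means every element of A is in B.
Elements in A not in B: {6, 14, 22}
So A ⊄ B.

No, A ⊄ B


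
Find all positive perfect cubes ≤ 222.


Checking each candidate:
Condition: positive perfect cubes ≤ 222
Result = {1, 8, 27, 64, 125, 216}

{1, 8, 27, 64, 125, 216}


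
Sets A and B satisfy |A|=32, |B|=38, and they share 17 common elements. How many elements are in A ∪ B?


|A ∪ B| = |A| + |B| - |A ∩ B|
= 32 + 38 - 17
= 53

|A ∪ B| = 53


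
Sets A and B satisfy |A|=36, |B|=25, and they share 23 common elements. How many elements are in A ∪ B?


|A ∪ B| = |A| + |B| - |A ∩ B|
= 36 + 25 - 23
= 38

|A ∪ B| = 38


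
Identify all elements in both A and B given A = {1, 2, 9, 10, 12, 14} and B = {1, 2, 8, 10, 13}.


A = {1, 2, 9, 10, 12, 14}
B = {1, 2, 8, 10, 13}
Region: in both A and B
Elements: {1, 2, 10}

Elements in both A and B: {1, 2, 10}


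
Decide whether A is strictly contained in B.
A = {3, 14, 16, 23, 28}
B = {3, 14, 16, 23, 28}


A ⊂ B requires: A ⊆ B AND A ≠ B.
A ⊆ B? Yes
A = B? Yes
A = B, so A is not a PROPER subset.

No, A is not a proper subset of B


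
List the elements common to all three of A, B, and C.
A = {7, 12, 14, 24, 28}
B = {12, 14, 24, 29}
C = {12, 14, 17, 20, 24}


A ∩ B = {12, 14, 24}
(A ∩ B) ∩ C = {12, 14, 24}

A ∩ B ∩ C = {12, 14, 24}


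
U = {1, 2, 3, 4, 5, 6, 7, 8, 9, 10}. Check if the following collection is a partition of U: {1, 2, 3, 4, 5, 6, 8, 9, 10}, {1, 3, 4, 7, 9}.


A partition requires: (1) non-empty parts, (2) pairwise disjoint, (3) union = U
Parts: {1, 2, 3, 4, 5, 6, 8, 9, 10}, {1, 3, 4, 7, 9}
Union of parts: {1, 2, 3, 4, 5, 6, 7, 8, 9, 10}
U = {1, 2, 3, 4, 5, 6, 7, 8, 9, 10}
All non-empty? True
Pairwise disjoint? False
Covers U? True

No, not a valid partition


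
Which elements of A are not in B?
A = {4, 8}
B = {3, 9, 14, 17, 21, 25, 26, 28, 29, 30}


A \ B = elements in A but not in B
A = {4, 8}
B = {3, 9, 14, 17, 21, 25, 26, 28, 29, 30}
Remove from A any elements in B
A \ B = {4, 8}

A \ B = {4, 8}


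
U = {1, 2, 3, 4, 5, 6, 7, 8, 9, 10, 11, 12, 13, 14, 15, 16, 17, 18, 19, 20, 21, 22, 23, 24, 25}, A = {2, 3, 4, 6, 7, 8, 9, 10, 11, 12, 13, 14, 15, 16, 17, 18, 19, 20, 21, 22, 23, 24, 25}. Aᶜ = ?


Aᶜ = U \ A = elements in U but not in A
U = {1, 2, 3, 4, 5, 6, 7, 8, 9, 10, 11, 12, 13, 14, 15, 16, 17, 18, 19, 20, 21, 22, 23, 24, 25}
A = {2, 3, 4, 6, 7, 8, 9, 10, 11, 12, 13, 14, 15, 16, 17, 18, 19, 20, 21, 22, 23, 24, 25}
Aᶜ = {1, 5}

Aᶜ = {1, 5}


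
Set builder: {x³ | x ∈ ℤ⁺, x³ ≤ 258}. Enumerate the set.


Checking each candidate:
Condition: positive perfect cubes ≤ 258
Result = {1, 8, 27, 64, 125, 216}

{1, 8, 27, 64, 125, 216}


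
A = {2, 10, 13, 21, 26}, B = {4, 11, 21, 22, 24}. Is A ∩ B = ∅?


Disjoint means A ∩ B = ∅.
A ∩ B = {21}
A ∩ B ≠ ∅, so A and B are NOT disjoint.

No, A and B are not disjoint (A ∩ B = {21})


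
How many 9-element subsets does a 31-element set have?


C(n,k) = n! / (k!(n-k)!)
C(31,9) = 31! / (9!22!)
= 20160075

C(31,9) = 20160075


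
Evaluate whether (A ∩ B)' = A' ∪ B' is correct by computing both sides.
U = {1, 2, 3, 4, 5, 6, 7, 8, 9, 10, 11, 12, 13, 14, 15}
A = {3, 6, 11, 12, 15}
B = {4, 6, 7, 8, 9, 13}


LHS: A ∩ B = {6}
(A ∩ B)' = U \ (A ∩ B) = {1, 2, 3, 4, 5, 7, 8, 9, 10, 11, 12, 13, 14, 15}
A' = {1, 2, 4, 5, 7, 8, 9, 10, 13, 14}, B' = {1, 2, 3, 5, 10, 11, 12, 14, 15}
Claimed RHS: A' ∪ B' = {1, 2, 3, 4, 5, 7, 8, 9, 10, 11, 12, 13, 14, 15}
Identity is VALID: LHS = RHS = {1, 2, 3, 4, 5, 7, 8, 9, 10, 11, 12, 13, 14, 15} ✓

Identity is valid. (A ∩ B)' = A' ∪ B' = {1, 2, 3, 4, 5, 7, 8, 9, 10, 11, 12, 13, 14, 15}


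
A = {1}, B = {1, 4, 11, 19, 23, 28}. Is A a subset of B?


A ⊆ B means every element of A is in B.
All elements of A are in B.
So A ⊆ B.

Yes, A ⊆ B


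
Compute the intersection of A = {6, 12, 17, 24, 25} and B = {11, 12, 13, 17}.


A ∩ B = elements in both A and B
A = {6, 12, 17, 24, 25}
B = {11, 12, 13, 17}
A ∩ B = {12, 17}

A ∩ B = {12, 17}


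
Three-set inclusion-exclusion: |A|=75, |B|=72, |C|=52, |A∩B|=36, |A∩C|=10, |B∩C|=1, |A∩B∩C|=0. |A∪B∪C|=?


|A∪B∪C| = |A|+|B|+|C| - |A∩B|-|A∩C|-|B∩C| + |A∩B∩C|
= 75+72+52 - 36-10-1 + 0
= 199 - 47 + 0
= 152

|A ∪ B ∪ C| = 152


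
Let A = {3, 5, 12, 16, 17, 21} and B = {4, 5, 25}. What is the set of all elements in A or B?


A ∪ B = all elements in A or B (or both)
A = {3, 5, 12, 16, 17, 21}
B = {4, 5, 25}
A ∪ B = {3, 4, 5, 12, 16, 17, 21, 25}

A ∪ B = {3, 4, 5, 12, 16, 17, 21, 25}


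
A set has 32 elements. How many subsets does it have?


Number of subsets = 2^n
= 2^32
= 4294967296

|P(A)| = 4294967296


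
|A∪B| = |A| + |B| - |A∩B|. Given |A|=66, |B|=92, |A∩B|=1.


|A ∪ B| = |A| + |B| - |A ∩ B|
= 66 + 92 - 1
= 157

|A ∪ B| = 157


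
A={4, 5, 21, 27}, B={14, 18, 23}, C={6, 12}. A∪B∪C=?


A ∪ B = {4, 5, 14, 18, 21, 23, 27}
(A ∪ B) ∪ C = {4, 5, 6, 12, 14, 18, 21, 23, 27}

A ∪ B ∪ C = {4, 5, 6, 12, 14, 18, 21, 23, 27}


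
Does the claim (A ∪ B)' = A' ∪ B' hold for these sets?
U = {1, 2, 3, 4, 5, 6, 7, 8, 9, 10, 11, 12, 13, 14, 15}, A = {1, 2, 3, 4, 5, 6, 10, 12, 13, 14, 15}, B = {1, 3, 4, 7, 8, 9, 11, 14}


LHS: A ∪ B = {1, 2, 3, 4, 5, 6, 7, 8, 9, 10, 11, 12, 13, 14, 15}
(A ∪ B)' = U \ (A ∪ B) = ∅
A' = {7, 8, 9, 11}, B' = {2, 5, 6, 10, 12, 13, 15}
Claimed RHS: A' ∪ B' = {2, 5, 6, 7, 8, 9, 10, 11, 12, 13, 15}
Identity is INVALID: LHS = ∅ but the RHS claimed here equals {2, 5, 6, 7, 8, 9, 10, 11, 12, 13, 15}. The correct form is (A ∪ B)' = A' ∩ B'.

Identity is invalid: (A ∪ B)' = ∅ but A' ∪ B' = {2, 5, 6, 7, 8, 9, 10, 11, 12, 13, 15}. The correct De Morgan law is (A ∪ B)' = A' ∩ B'.


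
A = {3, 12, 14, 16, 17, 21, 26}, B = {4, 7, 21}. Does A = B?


Two sets are equal iff they have exactly the same elements.
A = {3, 12, 14, 16, 17, 21, 26}
B = {4, 7, 21}
Differences: {3, 4, 7, 12, 14, 16, 17, 26}
A ≠ B

No, A ≠ B


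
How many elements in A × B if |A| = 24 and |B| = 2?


|A × B| = |A| × |B|
= 24 × 2
= 48

|A × B| = 48


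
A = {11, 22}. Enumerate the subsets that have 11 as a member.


A subset of A contains 11 iff the remaining 1 elements form any subset of A \ {11}.
Count: 2^(n-1) = 2^1 = 2
Subsets containing 11: {11}, {11, 22}

Subsets containing 11 (2 total): {11}, {11, 22}


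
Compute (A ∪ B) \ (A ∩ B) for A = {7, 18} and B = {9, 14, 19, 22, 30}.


A △ B = (A \ B) ∪ (B \ A) = elements in exactly one of A or B
A \ B = {7, 18}
B \ A = {9, 14, 19, 22, 30}
A △ B = {7, 9, 14, 18, 19, 22, 30}

A △ B = {7, 9, 14, 18, 19, 22, 30}


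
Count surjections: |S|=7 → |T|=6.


n = |S| = 7, k = |T| = 6. Surjections via inclusion-exclusion:
S(n,k) = Σ(-1)^i × C(k,i) × (k-i)^n, i=0 to k
i=0: (-1)^0×C(6,0)×6^7 = 279936
i=1: (-1)^1×C(6,1)×5^7 = -468750
i=2: (-1)^2×C(6,2)×4^7 = 245760
i=3: (-1)^3×C(6,3)×3^7 = -43740
i=4: (-1)^4×C(6,4)×2^7 = 1920
i=5: (-1)^5×C(6,5)×1^7 = -6
i=6: (-1)^6×C(6,6)×0^7 = 0
Total = 15120

Number of surjections = 15120


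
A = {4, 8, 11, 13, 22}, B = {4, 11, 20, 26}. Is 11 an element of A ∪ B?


A = {4, 8, 11, 13, 22}, B = {4, 11, 20, 26}
A ∪ B = all elements in A or B
A ∪ B = {4, 8, 11, 13, 20, 22, 26}
Checking if 11 ∈ A ∪ B
11 is in A ∪ B → True

11 ∈ A ∪ B


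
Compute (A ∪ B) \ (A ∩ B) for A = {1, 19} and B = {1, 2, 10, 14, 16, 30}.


A △ B = (A \ B) ∪ (B \ A) = elements in exactly one of A or B
A \ B = {19}
B \ A = {2, 10, 14, 16, 30}
A △ B = {2, 10, 14, 16, 19, 30}

A △ B = {2, 10, 14, 16, 19, 30}


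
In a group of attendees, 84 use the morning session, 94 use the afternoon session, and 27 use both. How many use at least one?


|A ∪ B| = |A| + |B| - |A ∩ B|
= 84 + 94 - 27
= 151

|A ∪ B| = 151


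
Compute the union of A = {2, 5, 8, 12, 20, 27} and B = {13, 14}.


A ∪ B = all elements in A or B (or both)
A = {2, 5, 8, 12, 20, 27}
B = {13, 14}
A ∪ B = {2, 5, 8, 12, 13, 14, 20, 27}

A ∪ B = {2, 5, 8, 12, 13, 14, 20, 27}


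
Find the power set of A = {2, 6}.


|A| = 2, so |P(A)| = 2^2 = 4
Enumerate subsets by cardinality (0 to 2):
∅, {2}, {6}, {2, 6}

P(A) has 4 subsets: ∅, {2}, {6}, {2, 6}


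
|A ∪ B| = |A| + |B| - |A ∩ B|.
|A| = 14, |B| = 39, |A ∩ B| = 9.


|A ∪ B| = |A| + |B| - |A ∩ B|
= 14 + 39 - 9
= 44

|A ∪ B| = 44


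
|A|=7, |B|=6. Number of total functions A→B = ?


Each of |A| = 7 inputs maps to any of |B| = 6 outputs.
# functions = |B|^|A| = 6^7
= 279936

Number of functions = 279936


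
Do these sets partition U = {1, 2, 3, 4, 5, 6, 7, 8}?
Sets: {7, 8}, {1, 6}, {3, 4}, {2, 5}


A partition requires: (1) non-empty parts, (2) pairwise disjoint, (3) union = U
Parts: {7, 8}, {1, 6}, {3, 4}, {2, 5}
Union of parts: {1, 2, 3, 4, 5, 6, 7, 8}
U = {1, 2, 3, 4, 5, 6, 7, 8}
All non-empty? True
Pairwise disjoint? True
Covers U? True

Yes, valid partition


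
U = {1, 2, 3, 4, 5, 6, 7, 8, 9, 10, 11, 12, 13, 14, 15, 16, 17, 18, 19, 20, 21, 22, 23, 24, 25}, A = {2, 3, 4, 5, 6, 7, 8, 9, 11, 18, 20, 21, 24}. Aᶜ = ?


Aᶜ = U \ A = elements in U but not in A
U = {1, 2, 3, 4, 5, 6, 7, 8, 9, 10, 11, 12, 13, 14, 15, 16, 17, 18, 19, 20, 21, 22, 23, 24, 25}
A = {2, 3, 4, 5, 6, 7, 8, 9, 11, 18, 20, 21, 24}
Aᶜ = {1, 10, 12, 13, 14, 15, 16, 17, 19, 22, 23, 25}

Aᶜ = {1, 10, 12, 13, 14, 15, 16, 17, 19, 22, 23, 25}


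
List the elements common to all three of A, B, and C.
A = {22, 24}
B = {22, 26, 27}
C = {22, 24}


A ∩ B = {22}
(A ∩ B) ∩ C = {22}

A ∩ B ∩ C = {22}


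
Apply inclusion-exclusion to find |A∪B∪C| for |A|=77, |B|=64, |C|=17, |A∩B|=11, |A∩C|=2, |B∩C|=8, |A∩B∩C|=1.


|A∪B∪C| = |A|+|B|+|C| - |A∩B|-|A∩C|-|B∩C| + |A∩B∩C|
= 77+64+17 - 11-2-8 + 1
= 158 - 21 + 1
= 138

|A ∪ B ∪ C| = 138


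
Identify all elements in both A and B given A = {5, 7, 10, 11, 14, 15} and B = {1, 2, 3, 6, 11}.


A = {5, 7, 10, 11, 14, 15}
B = {1, 2, 3, 6, 11}
Region: in both A and B
Elements: {11}

Elements in both A and B: {11}


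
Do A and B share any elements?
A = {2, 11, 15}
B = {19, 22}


Disjoint means A ∩ B = ∅.
A ∩ B = ∅
A ∩ B = ∅, so A and B are disjoint.

No — A and B share no elements (A ∩ B = ∅), so they are disjoint


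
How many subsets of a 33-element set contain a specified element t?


Subsets of A containing t correspond to subsets of A \ {t}, which has 32 elements.
Count = 2^(n-1) = 2^32
= 4294967296

Number of subsets containing t = 4294967296


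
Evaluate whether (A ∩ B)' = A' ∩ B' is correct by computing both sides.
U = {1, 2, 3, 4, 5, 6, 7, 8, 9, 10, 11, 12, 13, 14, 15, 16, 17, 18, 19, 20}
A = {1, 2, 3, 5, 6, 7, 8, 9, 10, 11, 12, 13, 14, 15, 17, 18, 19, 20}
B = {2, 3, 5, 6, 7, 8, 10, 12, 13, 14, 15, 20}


LHS: A ∩ B = {2, 3, 5, 6, 7, 8, 10, 12, 13, 14, 15, 20}
(A ∩ B)' = U \ (A ∩ B) = {1, 4, 9, 11, 16, 17, 18, 19}
A' = {4, 16}, B' = {1, 4, 9, 11, 16, 17, 18, 19}
Claimed RHS: A' ∩ B' = {4, 16}
Identity is INVALID: LHS = {1, 4, 9, 11, 16, 17, 18, 19} but the RHS claimed here equals {4, 16}. The correct form is (A ∩ B)' = A' ∪ B'.

Identity is invalid: (A ∩ B)' = {1, 4, 9, 11, 16, 17, 18, 19} but A' ∩ B' = {4, 16}. The correct De Morgan law is (A ∩ B)' = A' ∪ B'.


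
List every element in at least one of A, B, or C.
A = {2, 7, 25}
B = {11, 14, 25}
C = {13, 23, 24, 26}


A ∪ B = {2, 7, 11, 14, 25}
(A ∪ B) ∪ C = {2, 7, 11, 13, 14, 23, 24, 25, 26}

A ∪ B ∪ C = {2, 7, 11, 13, 14, 23, 24, 25, 26}


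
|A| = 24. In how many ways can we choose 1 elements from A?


C(n,k) = n! / (k!(n-k)!)
C(24,1) = 24! / (1!23!)
= 24

C(24,1) = 24


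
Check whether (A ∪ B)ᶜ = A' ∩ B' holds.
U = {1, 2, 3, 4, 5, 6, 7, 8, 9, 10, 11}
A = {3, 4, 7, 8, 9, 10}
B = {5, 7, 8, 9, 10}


LHS: A ∪ B = {3, 4, 5, 7, 8, 9, 10}
(A ∪ B)' = U \ (A ∪ B) = {1, 2, 6, 11}
A' = {1, 2, 5, 6, 11}, B' = {1, 2, 3, 4, 6, 11}
Claimed RHS: A' ∩ B' = {1, 2, 6, 11}
Identity is VALID: LHS = RHS = {1, 2, 6, 11} ✓

Identity is valid. (A ∪ B)' = A' ∩ B' = {1, 2, 6, 11}


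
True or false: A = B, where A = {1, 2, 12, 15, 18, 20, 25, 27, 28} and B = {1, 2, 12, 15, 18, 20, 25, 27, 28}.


Two sets are equal iff they have exactly the same elements.
A = {1, 2, 12, 15, 18, 20, 25, 27, 28}
B = {1, 2, 12, 15, 18, 20, 25, 27, 28}
Same elements → A = B

Yes, A = B


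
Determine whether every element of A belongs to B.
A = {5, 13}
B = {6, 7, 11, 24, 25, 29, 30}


A ⊆ B means every element of A is in B.
Elements in A not in B: {5, 13}
So A ⊄ B.

No, A ⊄ B


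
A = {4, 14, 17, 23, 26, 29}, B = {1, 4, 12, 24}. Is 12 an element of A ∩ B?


A = {4, 14, 17, 23, 26, 29}, B = {1, 4, 12, 24}
A ∩ B = elements in both A and B
A ∩ B = {4}
Checking if 12 ∈ A ∩ B
12 is not in A ∩ B → False

12 ∉ A ∩ B


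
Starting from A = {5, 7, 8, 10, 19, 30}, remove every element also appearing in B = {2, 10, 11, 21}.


A \ B = elements in A but not in B
A = {5, 7, 8, 10, 19, 30}
B = {2, 10, 11, 21}
Remove from A any elements in B
A \ B = {5, 7, 8, 19, 30}

A \ B = {5, 7, 8, 19, 30}


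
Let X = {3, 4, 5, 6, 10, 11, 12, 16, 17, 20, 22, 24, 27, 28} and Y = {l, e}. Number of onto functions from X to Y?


n = |X| = 14, k = |Y| = 2. Surjections via inclusion-exclusion:
S(n,k) = Σ(-1)^i × C(k,i) × (k-i)^n, i=0 to k
i=0: (-1)^0×C(2,0)×2^14 = 16384
i=1: (-1)^1×C(2,1)×1^14 = -2
i=2: (-1)^2×C(2,2)×0^14 = 0
Total = 16382

Number of surjections = 16382


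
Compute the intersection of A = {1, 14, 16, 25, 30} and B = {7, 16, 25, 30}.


A ∩ B = elements in both A and B
A = {1, 14, 16, 25, 30}
B = {7, 16, 25, 30}
A ∩ B = {16, 25, 30}

A ∩ B = {16, 25, 30}


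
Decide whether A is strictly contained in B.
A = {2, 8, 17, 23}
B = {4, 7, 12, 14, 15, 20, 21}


A ⊂ B requires: A ⊆ B AND A ≠ B.
A ⊆ B? No
A ⊄ B, so A is not a proper subset.

No, A is not a proper subset of B


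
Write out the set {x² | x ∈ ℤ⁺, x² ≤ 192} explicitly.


Checking each candidate:
Condition: positive perfect squares ≤ 192
Result = {1, 4, 9, 16, 25, 36, 49, 64, 81, 100, 121, 144, 169}

{1, 4, 9, 16, 25, 36, 49, 64, 81, 100, 121, 144, 169}


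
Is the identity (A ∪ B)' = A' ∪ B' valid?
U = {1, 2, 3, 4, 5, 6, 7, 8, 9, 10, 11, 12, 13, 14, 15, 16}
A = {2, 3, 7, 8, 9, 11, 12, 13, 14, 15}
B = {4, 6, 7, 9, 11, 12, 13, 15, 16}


LHS: A ∪ B = {2, 3, 4, 6, 7, 8, 9, 11, 12, 13, 14, 15, 16}
(A ∪ B)' = U \ (A ∪ B) = {1, 5, 10}
A' = {1, 4, 5, 6, 10, 16}, B' = {1, 2, 3, 5, 8, 10, 14}
Claimed RHS: A' ∪ B' = {1, 2, 3, 4, 5, 6, 8, 10, 14, 16}
Identity is INVALID: LHS = {1, 5, 10} but the RHS claimed here equals {1, 2, 3, 4, 5, 6, 8, 10, 14, 16}. The correct form is (A ∪ B)' = A' ∩ B'.

Identity is invalid: (A ∪ B)' = {1, 5, 10} but A' ∪ B' = {1, 2, 3, 4, 5, 6, 8, 10, 14, 16}. The correct De Morgan law is (A ∪ B)' = A' ∩ B'.


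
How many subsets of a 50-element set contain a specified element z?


Subsets of A containing z correspond to subsets of A \ {z}, which has 49 elements.
Count = 2^(n-1) = 2^49
= 562949953421312

Number of subsets containing z = 562949953421312


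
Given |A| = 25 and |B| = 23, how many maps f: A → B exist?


Each of |A| = 25 inputs maps to any of |B| = 23 outputs.
# functions = |B|^|A| = 23^25
= 11045767571919545466173812409689943

Number of functions = 11045767571919545466173812409689943


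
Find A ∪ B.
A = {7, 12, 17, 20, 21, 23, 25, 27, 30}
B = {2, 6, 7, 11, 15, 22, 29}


A ∪ B = all elements in A or B (or both)
A = {7, 12, 17, 20, 21, 23, 25, 27, 30}
B = {2, 6, 7, 11, 15, 22, 29}
A ∪ B = {2, 6, 7, 11, 12, 15, 17, 20, 21, 22, 23, 25, 27, 29, 30}

A ∪ B = {2, 6, 7, 11, 12, 15, 17, 20, 21, 22, 23, 25, 27, 29, 30}


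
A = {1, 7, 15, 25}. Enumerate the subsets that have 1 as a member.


A subset of A contains 1 iff the remaining 3 elements form any subset of A \ {1}.
Count: 2^(n-1) = 2^3 = 8
Subsets containing 1: {1}, {1, 7}, {1, 15}, {1, 25}, {1, 7, 15}, {1, 7, 25}, {1, 15, 25}, {1, 7, 15, 25}

Subsets containing 1 (8 total): {1}, {1, 7}, {1, 15}, {1, 25}, {1, 7, 15}, {1, 7, 25}, {1, 15, 25}, {1, 7, 15, 25}


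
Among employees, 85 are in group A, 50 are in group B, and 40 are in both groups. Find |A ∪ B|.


|A ∪ B| = |A| + |B| - |A ∩ B|
= 85 + 50 - 40
= 95

|A ∪ B| = 95


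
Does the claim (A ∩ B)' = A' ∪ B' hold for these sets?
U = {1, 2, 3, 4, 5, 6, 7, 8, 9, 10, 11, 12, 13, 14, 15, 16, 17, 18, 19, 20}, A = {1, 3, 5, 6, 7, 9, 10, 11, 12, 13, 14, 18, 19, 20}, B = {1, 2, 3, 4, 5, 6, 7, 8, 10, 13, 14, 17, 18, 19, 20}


LHS: A ∩ B = {1, 3, 5, 6, 7, 10, 13, 14, 18, 19, 20}
(A ∩ B)' = U \ (A ∩ B) = {2, 4, 8, 9, 11, 12, 15, 16, 17}
A' = {2, 4, 8, 15, 16, 17}, B' = {9, 11, 12, 15, 16}
Claimed RHS: A' ∪ B' = {2, 4, 8, 9, 11, 12, 15, 16, 17}
Identity is VALID: LHS = RHS = {2, 4, 8, 9, 11, 12, 15, 16, 17} ✓

Identity is valid. (A ∩ B)' = A' ∪ B' = {2, 4, 8, 9, 11, 12, 15, 16, 17}


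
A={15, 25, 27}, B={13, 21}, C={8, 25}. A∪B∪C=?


A ∪ B = {13, 15, 21, 25, 27}
(A ∪ B) ∪ C = {8, 13, 15, 21, 25, 27}

A ∪ B ∪ C = {8, 13, 15, 21, 25, 27}


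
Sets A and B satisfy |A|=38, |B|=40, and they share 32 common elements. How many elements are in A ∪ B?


|A ∪ B| = |A| + |B| - |A ∩ B|
= 38 + 40 - 32
= 46

|A ∪ B| = 46


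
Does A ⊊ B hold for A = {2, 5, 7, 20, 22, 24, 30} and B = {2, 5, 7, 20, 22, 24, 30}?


A ⊂ B requires: A ⊆ B AND A ≠ B.
A ⊆ B? Yes
A = B? Yes
A = B, so A is not a PROPER subset.

No, A is not a proper subset of B


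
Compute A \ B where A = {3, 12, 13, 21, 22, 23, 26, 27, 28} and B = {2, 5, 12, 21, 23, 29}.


A \ B = elements in A but not in B
A = {3, 12, 13, 21, 22, 23, 26, 27, 28}
B = {2, 5, 12, 21, 23, 29}
Remove from A any elements in B
A \ B = {3, 13, 22, 26, 27, 28}

A \ B = {3, 13, 22, 26, 27, 28}


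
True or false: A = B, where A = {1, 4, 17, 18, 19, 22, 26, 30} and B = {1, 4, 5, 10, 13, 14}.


Two sets are equal iff they have exactly the same elements.
A = {1, 4, 17, 18, 19, 22, 26, 30}
B = {1, 4, 5, 10, 13, 14}
Differences: {5, 10, 13, 14, 17, 18, 19, 22, 26, 30}
A ≠ B

No, A ≠ B


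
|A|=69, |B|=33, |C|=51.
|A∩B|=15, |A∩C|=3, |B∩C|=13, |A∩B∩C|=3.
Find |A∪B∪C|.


|A∪B∪C| = |A|+|B|+|C| - |A∩B|-|A∩C|-|B∩C| + |A∩B∩C|
= 69+33+51 - 15-3-13 + 3
= 153 - 31 + 3
= 125

|A ∪ B ∪ C| = 125


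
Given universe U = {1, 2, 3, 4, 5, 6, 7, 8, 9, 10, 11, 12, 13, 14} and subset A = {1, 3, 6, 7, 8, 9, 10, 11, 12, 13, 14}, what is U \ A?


Aᶜ = U \ A = elements in U but not in A
U = {1, 2, 3, 4, 5, 6, 7, 8, 9, 10, 11, 12, 13, 14}
A = {1, 3, 6, 7, 8, 9, 10, 11, 12, 13, 14}
Aᶜ = {2, 4, 5}

Aᶜ = {2, 4, 5}


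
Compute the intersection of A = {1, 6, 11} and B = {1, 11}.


A ∩ B = elements in both A and B
A = {1, 6, 11}
B = {1, 11}
A ∩ B = {1, 11}

A ∩ B = {1, 11}


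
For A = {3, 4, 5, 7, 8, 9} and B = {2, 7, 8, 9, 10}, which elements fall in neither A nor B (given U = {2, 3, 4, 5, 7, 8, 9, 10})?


A = {3, 4, 5, 7, 8, 9}
B = {2, 7, 8, 9, 10}
Region: in neither A nor B (given U = {2, 3, 4, 5, 7, 8, 9, 10})
Elements: ∅

Elements in neither A nor B (given U = {2, 3, 4, 5, 7, 8, 9, 10}): ∅
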